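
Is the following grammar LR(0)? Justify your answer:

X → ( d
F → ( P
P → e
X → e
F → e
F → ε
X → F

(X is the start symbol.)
Augment with X' → X and build the canonical LR(0) collection (I0 = CLOSURE({[X' → . X]}), then GOTO on every symbol after a dot until no new states appear). It has 8 states:
  I0: { [F → . ( P], [F → . e], [F → .], [X → . ( d], [X → . F], [X → . e], [X' → . X] }  — shift, reduce
  I1: { [F → ( . P], [P → . e], [X → ( . d] }  — shift
  I2: { [X → F .] }  — reduce
  I3: { [X' → X .] }  — accept
  I4: { [F → e .], [X → e .] }  — 2 reduces
  I5: { [F → ( P .] }  — reduce
  I6: { [X → ( d .] }  — reduce
  I7: { [P → e .] }  — reduce

Conflict in state I0:
  Shift-reduce conflict between [F → .] and [F → . ( P]
So the grammar is NOT LR(0).

Answer: No. Shift-reduce conflict between [F → .] and [F → . ( P]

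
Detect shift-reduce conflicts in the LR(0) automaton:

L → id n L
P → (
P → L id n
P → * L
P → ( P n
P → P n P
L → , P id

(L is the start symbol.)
A shift-reduce conflict occurs when an LR(0) state has both:
  - a complete (reduce) item [A → α .] (dot at the end), and
  - a shift item [B → β . c γ] (dot before a terminal).

Augment with L' → L and build the canonical LR(0) collection (I0 = CLOSURE({[L' → . L]}), then GOTO on every symbol after a dot until no new states appear). It has 18 states:
  I0: { [L → . , P id], [L → . id n L], [L' → . L] }  — shift
  I1: { [L → , . P id], [L → . , P id], [L → . id n L], [P → . ( P n], [P → . (], [P → . * L], [P → . L id n], [P → . P n P] }  — shift
  I2: { [L' → L .] }  — accept
  I3: { [L → id . n L] }  — shift
  I4: { [L → . , P id], [L → . id n L], [L → id n . L] }  — shift
  I5: { [L → id n L .] }  — reduce
  I6: { [L → . , P id], [L → . id n L], [P → ( . P n], [P → ( .], [P → . ( P n], [P → . (], [P → . * L], [P → . L id n], [P → . P n P] }  — shift, reduce
  I7: { [L → . , P id], [L → . id n L], [P → * . L] }  — shift
  I8: { [P → L . id n] }  — shift
  I9: { [L → , P . id], [P → P . n P] }  — shift
  I10: { [L → , P id .] }  — reduce
  I11: { [L → . , P id], [L → . id n L], [P → . ( P n], [P → . (], [P → . * L], [P → . L id n], [P → . P n P], [P → P n . P] }  — shift
  I12: { [P → P . n P], [P → P n P .] }  — shift, reduce
  I13: { [P → L id . n] }  — shift
  I14: { [P → L id n .] }  — reduce
  I15: { [P → * L .] }  — reduce
  I16: { [P → ( P . n], [P → P . n P] }  — shift
  I17: { [L → . , P id], [L → . id n L], [P → ( P n .], [P → . ( P n], [P → . (], [P → . * L], [P → . L id n], [P → . P n P], [P → P n . P] }  — shift, reduce

I6 contains reduce item [P → ( .] and shift items [L → . , P id], [L → . id n L], [P → . (], [P → . ( P n], [P → . * L] — shift-reduce conflict.
I12 contains reduce item [P → P n P .] and shift item [P → P . n P] — shift-reduce conflict.
I17 contains reduce item [P → ( P n .] and shift items [L → . , P id], [L → . id n L], [P → . (], [P → . ( P n], [P → . * L] — shift-reduce conflict.

Answer: Yes — I6: [P → ( .] vs [L → . , P id]; I12: [P → P n P .] vs [P → P . n P]; I17: [P → ( P n .] vs [L → . , P id]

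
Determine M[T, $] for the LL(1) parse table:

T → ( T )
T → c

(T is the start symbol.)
To find M[T, $], we find productions for T where $ is in the predict set (PREDICT(N → α) = (FIRST(α) \ {ε}) ∪ (FOLLOW(N) if α ⇒* ε)).

T → ( T ): PREDICT = { '(' }
T → c: PREDICT = { 'c' }

M[T, $] is empty (no production applies)

Answer: Empty (error entry)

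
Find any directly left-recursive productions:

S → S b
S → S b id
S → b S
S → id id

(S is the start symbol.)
Yes, S is left-recursive

Direct left recursion occurs when N → N α for some non-terminal N (the right-hand side begins with the left-hand side itself).

S → S b: LEFT RECURSIVE (starts with S)
S → S b id: LEFT RECURSIVE (starts with S)
S → b S: starts with b
S → id id: starts with id

The grammar has direct left recursion on: S.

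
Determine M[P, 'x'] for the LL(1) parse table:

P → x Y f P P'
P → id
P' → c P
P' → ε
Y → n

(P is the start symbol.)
To find M[P, 'x'], we find productions for P where 'x' is in the predict set (PREDICT(N → α) = (FIRST(α) \ {ε}) ∪ (FOLLOW(N) if α ⇒* ε)).

P → x Y f P P': PREDICT = { 'x' }
  'x' is in predict set, so this production goes in M[P, 'x']
P → id: PREDICT = { 'id' }

M[P, 'x'] = P → x Y f P P'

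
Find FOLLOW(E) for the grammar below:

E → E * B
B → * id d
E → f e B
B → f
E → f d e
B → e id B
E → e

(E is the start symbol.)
To compute FOLLOW(E), find every occurrence of E on a right-hand side N → α E β: add FIRST(β) \ {ε}, and if β is empty or nullable also add FOLLOW(N). Iterate to a fixed point.

E is the start symbol, so $ ∈ FOLLOW(E).
In E → E * B: E is followed by '*' B, add FIRST('*' B) \ {ε} = { '*' }

Taking the union: FOLLOW(E) = { $, '*' }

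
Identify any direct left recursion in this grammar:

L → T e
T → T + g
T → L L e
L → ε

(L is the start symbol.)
Yes, T is left-recursive

L → T e: starts with T
T → T + g: LEFT RECURSIVE (starts with T)
T → L L e: starts with L
L → ε: starts with ε

The grammar has direct left recursion on: T.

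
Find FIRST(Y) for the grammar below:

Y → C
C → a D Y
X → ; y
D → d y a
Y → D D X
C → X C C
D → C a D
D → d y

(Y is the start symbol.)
To compute FIRST(Y), examine every production with Y on the left-hand side, reading each right-hand side left to right until a non-nullable symbol is reached.

FIRST sets of the other non-terminals involved (by the same procedure, iterated to a fixed point):
  FIRST(C) = { ';', 'a' }
  FIRST(D) = { ';', 'a', 'd' }

From Y → C:
  - C is a non-terminal: add FIRST(C) \ {ε} = { ';', 'a' }
    C is not nullable, so stop
From Y → D D X:
  - D is a non-terminal: add FIRST(D) \ {ε} = { ';', 'a', 'd' }
    D is not nullable, so stop

Collecting: FIRST(Y) = { ';', 'a', 'd' }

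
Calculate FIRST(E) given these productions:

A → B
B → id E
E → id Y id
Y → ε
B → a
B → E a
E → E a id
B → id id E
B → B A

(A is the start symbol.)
From E → id Y id:
  - id is a terminal: add 'id' and stop
From E → E a id:
  - E is the symbol being defined: contributes nothing new
    E is not nullable, so stop

Collecting: FIRST(E) = { 'id' }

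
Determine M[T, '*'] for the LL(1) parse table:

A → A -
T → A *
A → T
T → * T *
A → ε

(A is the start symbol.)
T → A *, T → * T *

To find M[T, '*'], we find productions for T where '*' is in the predict set (PREDICT(N → α) = (FIRST(α) \ {ε}) ∪ (FOLLOW(N) if α ⇒* ε)).

Relevant sets:
  FIRST(A) = { '*', '-', ε }

T → A *: PREDICT = { '*', '-' }
  '*' is in predict set, so this production goes in M[T, '*']
T → * T *: PREDICT = { '*' }
  '*' is in predict set, so this production goes in M[T, '*']

M[T, '*'] = T → A *, T → * T *  (a multiply-defined cell — the grammar is not LL(1))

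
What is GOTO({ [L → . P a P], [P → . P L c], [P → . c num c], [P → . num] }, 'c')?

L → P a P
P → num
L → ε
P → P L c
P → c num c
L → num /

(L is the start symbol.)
GOTO(I, 'c') = CLOSURE({ [A → αX.β] : [A → α.Xβ] ∈ I, X = 'c' })

Items with dot before 'c', with the dot advanced:
  [P → . c num c] → [P → c . num c]
Closure adds nothing (no advanced item has the dot before a non-terminal).

GOTO = { [P → c . num c] }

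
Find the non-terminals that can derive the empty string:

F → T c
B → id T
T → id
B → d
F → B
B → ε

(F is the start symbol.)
{ 'B', 'F' }

ε-productions: B → ε
So B is immediately nullable.
F → B: every symbol on the right is nullable, so F is nullable too.
No further non-terminal can be added: every production for the remaining non-terminals contains a terminal or a non-nullable non-terminal.
Nullable = { 'B', 'F' }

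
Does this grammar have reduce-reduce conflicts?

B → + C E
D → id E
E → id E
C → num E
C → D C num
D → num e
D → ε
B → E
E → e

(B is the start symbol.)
A reduce-reduce conflict occurs when an LR(0) state has two complete items [A → α .] and [B → β .] — both call for a reduction, and with no lookahead the parser cannot choose between them.

Augment with B' → B and build the canonical LR(0) collection (I0 = CLOSURE({[B' → . B]}), then GOTO on every symbol after a dot until no new states appear). It has 17 states:
  I0: { [B → . + C E], [B → . E], [B' → . B], [E → . e], [E → . id E] }  — shift
  I1: { [B → + . C E], [C → . D C num], [C → . num E], [D → . id E], [D → . num e], [D → .] }  — shift, reduce
  I2: { [B' → B .] }  — accept
  I3: { [B → E .] }  — reduce
  I4: { [E → e .] }  — reduce
  I5: { [E → . e], [E → . id E], [E → id . E] }  — shift
  I6: { [E → id E .] }  — reduce
  I7: { [B → + C . E], [E → . e], [E → . id E] }  — shift
  I8: { [C → . D C num], [C → . num E], [C → D . C num], [D → . id E], [D → . num e], [D → .] }  — shift, reduce
  I9: { [D → id . E], [E → . e], [E → . id E] }  — shift
  I10: { [C → num . E], [D → num . e], [E → . e], [E → . id E] }  — shift
  I11: { [C → num E .] }  — reduce
  I12: { [D → num e .], [E → e .] }  — 2 reduces
  I13: { [D → id E .] }  — reduce
  I14: { [C → D C . num] }  — shift
  I15: { [C → D C num .] }  — reduce
  I16: { [B → + C E .] }  — reduce

I12 contains complete items [D → num e .], [E → e .] — reduce-reduce conflict.

Answer: Yes — I12: [D → num e .] vs [E → e .]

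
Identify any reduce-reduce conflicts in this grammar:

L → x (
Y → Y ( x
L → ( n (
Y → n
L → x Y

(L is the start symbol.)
No reduce-reduce conflicts

Augment with L' → L and build the canonical LR(0) collection (I0 = CLOSURE({[L' → . L]}), then GOTO on every symbol after a dot until no new states appear). It has 11 states:
  I0: { [L → . ( n (], [L → . x (], [L → . x Y], [L' → . L] }  — shift
  I1: { [L → ( . n (] }  — shift
  I2: { [L' → L .] }  — accept
  I3: { [L → x . (], [L → x . Y], [Y → . Y ( x], [Y → . n] }  — shift
  I4: { [L → x ( .] }  — reduce
  I5: { [L → x Y .], [Y → Y . ( x] }  — shift, reduce
  I6: { [Y → n .] }  — reduce
  I7: { [Y → Y ( . x] }  — shift
  I8: { [Y → Y ( x .] }  — reduce
  I9: { [L → ( n . (] }  — shift
  I10: { [L → ( n ( .] }  — reduce

No state contains more than one complete item.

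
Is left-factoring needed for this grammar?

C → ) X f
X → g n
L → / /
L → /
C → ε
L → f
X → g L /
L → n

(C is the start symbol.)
Left-factoring is needed when two productions for the same non-terminal
share a common prefix on the right-hand side.

Productions for C:
  C → ) X f
  C → ε
Productions for X:
  X → g n
  X → g L /
Productions for L:
  L → / /
  L → /
  L → f
  L → n

Found common prefix 'g' in productions for X
Found common prefix '/' in productions for L

Answer: Yes, X has productions with common prefix 'g'; L has productions with common prefix '/'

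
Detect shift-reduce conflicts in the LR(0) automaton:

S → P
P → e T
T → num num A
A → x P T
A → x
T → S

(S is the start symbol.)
Yes — I9: [A → x .] vs [P → . e T]

A shift-reduce conflict occurs when an LR(0) state has both:
  - a complete (reduce) item [A → α .] (dot at the end), and
  - a shift item [B → β . c γ] (dot before a terminal).

Augment with S' → S and build the canonical LR(0) collection (I0 = CLOSURE({[S' → . S]}), then GOTO on every symbol after a dot until no new states appear). It has 12 states:
  I0: { [P → . e T], [S → . P], [S' → . S] }  — shift
  I1: { [S → P .] }  — reduce
  I2: { [S' → S .] }  — accept
  I3: { [P → . e T], [P → e . T], [S → . P], [T → . S], [T → . num num A] }  — shift
  I4: { [T → S .] }  — reduce
  I5: { [P → e T .] }  — reduce
  I6: { [T → num . num A] }  — shift
  I7: { [A → . x P T], [A → . x], [T → num num . A] }  — shift
  I8: { [T → num num A .] }  — reduce
  I9: { [A → x . P T], [A → x .], [P → . e T] }  — shift, reduce
  I10: { [A → x P . T], [P → . e T], [S → . P], [T → . S], [T → . num num A] }  — shift
  I11: { [A → x P T .] }  — reduce

I9 contains reduce item [A → x .] and shift item [P → . e T] — shift-reduce conflict.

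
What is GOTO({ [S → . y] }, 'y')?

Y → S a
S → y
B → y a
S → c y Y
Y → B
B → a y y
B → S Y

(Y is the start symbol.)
{ [S → y .] }

GOTO(I, 'y') = CLOSURE({ [A → αX.β] : [A → α.Xβ] ∈ I, X = 'y' })

Items with dot before 'y', with the dot advanced:
  [S → . y] → [S → y .]
Closure adds nothing (no advanced item has the dot before a non-terminal).

GOTO = { [S → y .] }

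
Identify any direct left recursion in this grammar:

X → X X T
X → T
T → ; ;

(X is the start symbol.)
Direct left recursion occurs when N → N α for some non-terminal N (the right-hand side begins with the left-hand side itself).

X → X X T: LEFT RECURSIVE (starts with X)
X → T: starts with T
T → ; ;: starts with ';'

The grammar has direct left recursion on: X.

Answer: Yes, X is left-recursive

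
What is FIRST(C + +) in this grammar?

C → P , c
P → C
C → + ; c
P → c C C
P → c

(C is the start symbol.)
FIRST sets of the non-terminals involved (from the grammar, by fixed-point iteration):
  FIRST(C) = { '+', 'c' }

To compute FIRST(C + +), process the symbols left to right:
Symbol C is a non-terminal. Add FIRST(C) \ {ε} = { '+', 'c' }
C is not nullable (ε ∉ FIRST(C)), so stop here.
FIRST(C + +) = { '+', 'c' }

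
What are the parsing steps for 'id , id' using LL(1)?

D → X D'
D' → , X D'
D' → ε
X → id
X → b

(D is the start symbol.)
Stack is shown with the top on the left.

Stack     Input      Action
---------------------------
D $       id , id $  output D → X D'
X D' $    id , id $  output X → id
id D' $   id , id $  match 'id'
D' $      , id $     output D' → , X D'
, X D' $  , id $     match ','
X D' $    id $       output X → id
id D' $   id $       match 'id'
D' $      $          output D' → ε
$         $          accept

The string is accepted.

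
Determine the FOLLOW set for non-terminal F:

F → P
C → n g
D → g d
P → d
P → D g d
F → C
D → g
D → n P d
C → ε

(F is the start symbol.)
{ $ }

F is the start symbol, so $ ∈ FOLLOW(F).
F does not occur on any right-hand side.

Taking the union: FOLLOW(F) = { $ }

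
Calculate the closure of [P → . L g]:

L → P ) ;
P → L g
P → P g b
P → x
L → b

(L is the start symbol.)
{ [L → . P ) ;], [L → . b], [P → . L g], [P → . P g b], [P → . x] }

Start with: [P → . L g]
  [P → . L g] has the dot before L: add [L → . P ) ;], [L → . b]
  [L → . P ) ;] has the dot before P: add [P → . P g b], [P → . x]
No further items can be added.

CLOSURE = { [L → . P ) ;], [L → . b], [P → . L g], [P → . P g b], [P → . x] }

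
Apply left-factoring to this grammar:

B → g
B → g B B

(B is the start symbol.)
Left-factoring transforms A → αβ₁ | αβ₂ into A → αA' and A' → β₁ | β₂
(α is the longest common prefix among the alternatives). Repeat until
no nonterminal has two alternatives with a common prefix.

Round 1: B has alternatives sharing prefix 'g'. Introduce B': B → g B'
  Add: B' → ε
  Add: B' → B B

No remaining common prefixes — done.

Resulting grammar:
B → g B'
B' → ε
B' → B B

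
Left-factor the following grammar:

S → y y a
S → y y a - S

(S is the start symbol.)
Left-factoring transforms A → αβ₁ | αβ₂ into A → αA' and A' → β₁ | β₂
(α is the longest common prefix among the alternatives). Repeat until
no nonterminal has two alternatives with a common prefix.

Round 1: S has alternatives sharing prefix 'y y a'. Introduce S': S → y y a S'
  Add: S' → ε
  Add: S' → - S

No remaining common prefixes — done.

Resulting grammar:
S → y y a S'
S' → ε
S' → - S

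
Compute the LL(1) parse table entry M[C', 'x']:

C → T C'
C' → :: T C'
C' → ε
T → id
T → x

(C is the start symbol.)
Empty (error entry)

To find M[C', 'x'], we find productions for C' where 'x' is in the predict set (PREDICT(N → α) = (FIRST(α) \ {ε}) ∪ (FOLLOW(N) if α ⇒* ε)).

Relevant sets:
  FOLLOW(C') = { $ }

C' → :: T C': PREDICT = { '::' }
C' → ε: PREDICT = { $ }

M[C', 'x'] is empty (no production applies)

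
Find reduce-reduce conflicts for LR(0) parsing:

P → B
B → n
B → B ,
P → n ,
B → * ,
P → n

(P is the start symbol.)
A reduce-reduce conflict occurs when an LR(0) state has two complete items [A → α .] and [B → β .] — both call for a reduction, and with no lookahead the parser cannot choose between them.

Augment with P' → P and build the canonical LR(0) collection (I0 = CLOSURE({[P' → . P]}), then GOTO on every symbol after a dot until no new states appear). It has 8 states:
  I0: { [B → . * ,], [B → . B ,], [B → . n], [P → . B], [P → . n ,], [P → . n], [P' → . P] }  — shift
  I1: { [B → * . ,] }  — shift
  I2: { [B → B . ,], [P → B .] }  — shift, reduce
  I3: { [P' → P .] }  — accept
  I4: { [B → n .], [P → n . ,], [P → n .] }  — shift, 2 reduces
  I5: { [P → n , .] }  — reduce
  I6: { [B → B , .] }  — reduce
  I7: { [B → * , .] }  — reduce

I4 contains complete items [B → n .], [P → n .] — reduce-reduce conflict.

Answer: Yes — I4: [B → n .] vs [P → n .]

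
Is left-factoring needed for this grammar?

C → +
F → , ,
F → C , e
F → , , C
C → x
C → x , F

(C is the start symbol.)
Left-factoring is needed when two productions for the same non-terminal
share a common prefix on the right-hand side.

Productions for C:
  C → +
  C → x
  C → x , F
Productions for F:
  F → , ,
  F → C , e
  F → , , C

Found common prefix 'x' in productions for C
Found common prefix ', ,' in productions for F

Answer: Yes, C has productions with common prefix 'x'; F has productions with common prefix ', ,'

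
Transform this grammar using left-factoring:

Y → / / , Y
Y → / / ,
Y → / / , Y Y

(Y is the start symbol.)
Left-factoring transforms A → αβ₁ | αβ₂ into A → αA' and A' → β₁ | β₂
(α is the longest common prefix among the alternatives). Repeat until
no nonterminal has two alternatives with a common prefix.

Round 1: Y has alternatives sharing prefix '/ / ,'. Introduce Y': Y → / / , Y'
  Add: Y' → Y
  Add: Y' → ε
  Add: Y' → Y Y

Round 2: Y' has alternatives sharing prefix 'Y'. Introduce Y'': Y' → Y Y''
  Add: Y'' → ε
  Add: Y'' → Y

No remaining common prefixes — done.

Resulting grammar:
Y → / / , Y'
Y' → Y Y''
Y'' → ε
Y'' → Y
Y' → ε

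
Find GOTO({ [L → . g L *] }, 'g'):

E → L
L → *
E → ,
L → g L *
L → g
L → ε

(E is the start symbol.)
GOTO(I, 'g') = CLOSURE({ [A → αX.β] : [A → α.Xβ] ∈ I, X = 'g' })

Items with dot before 'g', with the dot advanced:
  [L → . g L *] → [L → g . L *]
Closure of the advanced items:
  [L → g . L *] has the dot before L: add [L → . *], [L → . g L *], [L → . g], [L → .]

GOTO = { [L → . *], [L → . g L *], [L → . g], [L → .], [L → g . L *] }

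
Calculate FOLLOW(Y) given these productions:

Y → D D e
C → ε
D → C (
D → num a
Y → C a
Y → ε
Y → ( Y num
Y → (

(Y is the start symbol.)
{ $, 'num' }

To compute FOLLOW(Y), find every occurrence of Y on a right-hand side N → α Y β: add FIRST(β) \ {ε}, and if β is empty or nullable also add FOLLOW(N). Iterate to a fixed point.

Y is the start symbol, so $ ∈ FOLLOW(Y).
In Y → ( Y num: Y is followed by num, add FIRST(num) \ {ε} = { 'num' }

Taking the union: FOLLOW(Y) = { $, 'num' }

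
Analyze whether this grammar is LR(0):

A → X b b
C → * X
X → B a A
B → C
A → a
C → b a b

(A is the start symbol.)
Yes, the grammar is LR(0)

Augment with A' → A and build the canonical LR(0) collection (I0 = CLOSURE({[A' → . A]}), then GOTO on every symbol after a dot until no new states appear). It has 15 states:
  I0: { [A → . X b b], [A → . a], [A' → . A], [B → . C], [C → . * X], [C → . b a b], [X → . B a A] }  — shift
  I1: { [B → . C], [C → * . X], [C → . * X], [C → . b a b], [X → . B a A] }  — shift
  I2: { [A' → A .] }  — accept
  I3: { [X → B . a A] }  — shift
  I4: { [B → C .] }  — reduce
  I5: { [A → X . b b] }  — shift
  I6: { [A → a .] }  — reduce
  I7: { [C → b . a b] }  — shift
  I8: { [C → b a . b] }  — shift
  I9: { [C → b a b .] }  — reduce
  I10: { [A → X b . b] }  — shift
  I11: { [A → X b b .] }  — reduce
  I12: { [A → . X b b], [A → . a], [B → . C], [C → . * X], [C → . b a b], [X → . B a A], [X → B a . A] }  — shift
  I13: { [X → B a A .] }  — reduce
  I14: { [C → * X .] }  — reduce

Every state is either a pure shift/goto state or contains exactly one complete item and nothing to shift — no conflicts. The grammar is LR(0).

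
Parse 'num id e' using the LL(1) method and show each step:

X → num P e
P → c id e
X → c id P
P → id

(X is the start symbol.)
LL(1) parsing maintains a stack (initially the start symbol over $) and the input. At each step: if the stack top is a terminal, match it against the current input token; if it is a non-terminal N, replace it with the RHS of M[N, lookahead] (the unique production whose predict set contains the lookahead).

Stack is shown with the top on the left.

Stack      Input       Action
-----------------------------
X $        num id e $  output X → num P e
num P e $  num id e $  match 'num'
P e $      id e $      output P → id
id e $     id e $      match 'id'
e $        e $         match 'e'
$          $           accept

The string is accepted.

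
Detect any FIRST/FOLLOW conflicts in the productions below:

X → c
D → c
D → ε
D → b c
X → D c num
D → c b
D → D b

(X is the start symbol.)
Yes. D → c with FOLLOW(D) on { 'c' }; D → b c with FOLLOW(D) on { 'b' }; D → c b with FOLLOW(D) on { 'c' }; D → D b with FOLLOW(D) on { 'b', 'c' }

Nullable non-terminals: D.
FIRST sets used below: FIRST(D) = { 'b', 'c', ε }

D: nullable alternative(s) D → ε; FOLLOW(D) = { 'b', 'c' }
  D → c: FIRST \ {ε} = { 'c' } — overlaps FOLLOW(D) on { 'c' }: CONFLICT
  D → ε: FIRST \ {ε} = { } — this is the only nullable alternative, skip
  D → b c: FIRST \ {ε} = { 'b' } — overlaps FOLLOW(D) on { 'b' }: CONFLICT
  D → c b: FIRST \ {ε} = { 'c' } — overlaps FOLLOW(D) on { 'c' }: CONFLICT
  D → D b: FIRST \ {ε} = { 'b', 'c' } — overlaps FOLLOW(D) on { 'b', 'c' }: CONFLICT

X has no nullable alternative, so no FIRST/FOLLOW check is needed there.

So the grammar has 4 FIRST/FOLLOW conflicts (marked CONFLICT above).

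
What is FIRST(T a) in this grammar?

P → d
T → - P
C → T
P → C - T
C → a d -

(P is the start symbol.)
FIRST sets of the non-terminals involved (from the grammar, by fixed-point iteration):
  FIRST(T) = { '-' }

To compute FIRST(T a), process the symbols left to right:
Symbol T is a non-terminal. Add FIRST(T) \ {ε} = { '-' }
T is not nullable (ε ∉ FIRST(T)), so stop here.
FIRST(T a) = { '-' }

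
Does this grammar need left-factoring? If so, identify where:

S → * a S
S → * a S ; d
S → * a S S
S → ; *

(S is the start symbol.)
Yes, S has productions with common prefix '* a S'

Left-factoring is needed when two productions for the same non-terminal
share a common prefix on the right-hand side.

Productions for S:
  S → * a S
  S → * a S ; d
  S → * a S S
  S → ; *

Found common prefix '* a S' in productions for S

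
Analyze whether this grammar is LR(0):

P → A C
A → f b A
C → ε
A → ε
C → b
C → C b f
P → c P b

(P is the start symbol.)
A grammar is LR(0) if no state in the canonical LR(0) collection has:
  - both a shift item (dot before a terminal) and a complete item (shift-reduce conflict), or
  - two or more complete items (reduce-reduce conflict; the accept item [P' → P .] counts as a complete item here).

Augment with P' → P and build the canonical LR(0) collection (I0 = CLOSURE({[P' → . P]}), then GOTO on every symbol after a dot until no new states appear). It has 13 states:
  I0: { [A → . f b A], [A → .], [P → . A C], [P → . c P b], [P' → . P] }  — shift, reduce
  I1: { [C → . C b f], [C → . b], [C → .], [P → A . C] }  — shift, reduce
  I2: { [P' → P .] }  — accept
  I3: { [A → . f b A], [A → .], [P → . A C], [P → . c P b], [P → c . P b] }  — shift, reduce
  I4: { [A → f . b A] }  — shift
  I5: { [A → . f b A], [A → .], [A → f b . A] }  — shift, reduce
  I6: { [A → f b A .] }  — reduce
  I7: { [P → c P . b] }  — shift
  I8: { [P → c P b .] }  — reduce
  I9: { [C → C . b f], [P → A C .] }  — shift, reduce
  I10: { [C → b .] }  — reduce
  I11: { [C → C b . f] }  — shift
  I12: { [C → C b f .] }  — reduce

Conflict in state I0:
  Shift-reduce conflict between [A → .] and [A → . f b A]
So the grammar is NOT LR(0).

Answer: No. Shift-reduce conflict between [A → .] and [A → . f b A]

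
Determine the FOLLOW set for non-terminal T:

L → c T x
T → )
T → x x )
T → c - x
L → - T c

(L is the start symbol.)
{ 'c', 'x' }

In L → c T x: T is followed by x, add FIRST(x) \ {ε} = { 'x' }
In L → - T c: T is followed by c, add FIRST(c) \ {ε} = { 'c' }

Taking the union: FOLLOW(T) = { 'c', 'x' }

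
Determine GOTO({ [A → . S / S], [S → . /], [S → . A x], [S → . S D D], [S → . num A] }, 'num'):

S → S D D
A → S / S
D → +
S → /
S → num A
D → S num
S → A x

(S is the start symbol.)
GOTO(I, 'num') = CLOSURE({ [A → αX.β] : [A → α.Xβ] ∈ I, X = 'num' })

Items with dot before 'num', with the dot advanced:
  [S → . num A] → [S → num . A]
Closure of the advanced items:
  [S → num . A] has the dot before A: add [A → . S / S]
  [A → . S / S] has the dot before S: add [S → . S D D], [S → . /], [S → . num A], [S → . A x]

GOTO = { [A → . S / S], [S → . /], [S → . A x], [S → . S D D], [S → . num A], [S → num . A] }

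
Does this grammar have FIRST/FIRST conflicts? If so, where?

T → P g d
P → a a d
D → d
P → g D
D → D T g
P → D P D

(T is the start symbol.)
A FIRST/FIRST conflict occurs when two productions N → α and N → β for the same non-terminal have FIRST(α) ∩ FIRST(β) ≠ ∅ (with ε ∈ FIRST of a nullable right-hand side, so two nullable alternatives also conflict).

FIRST sets of the non-terminals at (or reachable through a nullable prefix from) the front of some alternative:
  FIRST(D) = { 'd' }

Productions for P:
  P → a a d: FIRST = { 'a' }
  P → g D: FIRST = { 'g' }
  P → D P D: FIRST = { 'd' }
Productions for D:
  D → d: FIRST = { 'd' }
  D → D T g: FIRST = { 'd' }
T has only one production, so no FIRST/FIRST conflict is possible there.

Conflict for D: D → d and D → D T g
  Overlap: { 'd' }

Answer: Yes. D → d / D → D T g on { 'd' }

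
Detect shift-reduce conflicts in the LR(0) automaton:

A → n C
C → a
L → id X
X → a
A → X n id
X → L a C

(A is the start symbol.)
No shift-reduce conflicts

A shift-reduce conflict occurs when an LR(0) state has both:
  - a complete (reduce) item [A → α .] (dot at the end), and
  - a shift item [B → β . c γ] (dot before a terminal).

Augment with A' → A and build the canonical LR(0) collection (I0 = CLOSURE({[A' → . A]}), then GOTO on every symbol after a dot until no new states appear). It has 14 states:
  I0: { [A → . X n id], [A → . n C], [A' → . A], [L → . id X], [X → . L a C], [X → . a] }  — shift
  I1: { [A' → A .] }  — accept
  I2: { [X → L . a C] }  — shift
  I3: { [A → X . n id] }  — shift
  I4: { [X → a .] }  — reduce
  I5: { [L → . id X], [L → id . X], [X → . L a C], [X → . a] }  — shift
  I6: { [A → n . C], [C → . a] }  — shift
  I7: { [A → n C .] }  — reduce
  I8: { [C → a .] }  — reduce
  I9: { [L → id X .] }  — reduce
  I10: { [A → X n . id] }  — shift
  I11: { [A → X n id .] }  — reduce
  I12: { [C → . a], [X → L a . C] }  — shift
  I13: { [X → L a C .] }  — reduce

No state contains both a complete item and a shift item.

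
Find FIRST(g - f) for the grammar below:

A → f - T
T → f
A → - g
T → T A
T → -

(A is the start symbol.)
To compute FIRST(g - f), process the symbols left to right:
Symbol g is a terminal. Add 'g' and stop.
FIRST(g - f) = { 'g' }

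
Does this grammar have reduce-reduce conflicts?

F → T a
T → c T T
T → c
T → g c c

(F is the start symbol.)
A reduce-reduce conflict occurs when an LR(0) state has two complete items [A → α .] and [B → β .] — both call for a reduction, and with no lookahead the parser cannot choose between them.

Augment with F' → F and build the canonical LR(0) collection (I0 = CLOSURE({[F' → . F]}), then GOTO on every symbol after a dot until no new states appear). It has 10 states:
  I0: { [F → . T a], [F' → . F], [T → . c T T], [T → . c], [T → . g c c] }  — shift
  I1: { [F' → F .] }  — accept
  I2: { [F → T . a] }  — shift
  I3: { [T → . c T T], [T → . c], [T → . g c c], [T → c . T T], [T → c .] }  — shift, reduce
  I4: { [T → g . c c] }  — shift
  I5: { [T → g c . c] }  — shift
  I6: { [T → g c c .] }  — reduce
  I7: { [T → . c T T], [T → . c], [T → . g c c], [T → c T . T] }  — shift
  I8: { [T → c T T .] }  — reduce
  I9: { [F → T a .] }  — reduce

No state contains more than one complete item.

Answer: No reduce-reduce conflicts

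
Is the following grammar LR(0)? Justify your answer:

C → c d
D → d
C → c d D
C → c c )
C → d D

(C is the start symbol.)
No. Shift-reduce conflict between [C → c d .] and [D → . d]

Augment with C' → C and build the canonical LR(0) collection (I0 = CLOSURE({[C' → . C]}), then GOTO on every symbol after a dot until no new states appear). It has 10 states:
  I0: { [C → . c c )], [C → . c d D], [C → . c d], [C → . d D], [C' → . C] }  — shift
  I1: { [C' → C .] }  — accept
  I2: { [C → c . c )], [C → c . d D], [C → c . d] }  — shift
  I3: { [C → d . D], [D → . d] }  — shift
  I4: { [C → d D .] }  — reduce
  I5: { [D → d .] }  — reduce
  I6: { [C → c c . )] }  — shift
  I7: { [C → c d . D], [C → c d .], [D → . d] }  — shift, reduce
  I8: { [C → c d D .] }  — reduce
  I9: { [C → c c ) .] }  — reduce

Conflict in state I7:
  Shift-reduce conflict between [C → c d .] and [D → . d]
So the grammar is NOT LR(0).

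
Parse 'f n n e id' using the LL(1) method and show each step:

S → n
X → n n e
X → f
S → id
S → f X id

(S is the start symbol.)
LL(1) parsing maintains a stack (initially the start symbol over $) and the input. At each step: if the stack top is a terminal, match it against the current input token; if it is a non-terminal N, replace it with the RHS of M[N, lookahead] (the unique production whose predict set contains the lookahead).

Stack is shown with the top on the left.

Stack       Input         Action
--------------------------------
S $         f n n e id $  output S → f X id
f X id $    f n n e id $  match 'f'
X id $      n n e id $    output X → n n e
n n e id $  n n e id $    match 'n'
n e id $    n e id $      match 'n'
e id $      e id $        match 'e'
id $        id $          match 'id'
$           $             accept

The string is accepted.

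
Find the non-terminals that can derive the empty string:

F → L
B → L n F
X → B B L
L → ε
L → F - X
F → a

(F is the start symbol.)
ε-productions: L → ε
So L is immediately nullable.
F → L: every symbol on the right is nullable, so F is nullable too.
No further non-terminal can be added: every production for the remaining non-terminals contains a terminal or a non-nullable non-terminal.
Nullable = { 'F', 'L' }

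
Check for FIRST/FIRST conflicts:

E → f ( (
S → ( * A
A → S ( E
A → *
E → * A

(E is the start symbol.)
FIRST sets of the non-terminals at (or reachable through a nullable prefix from) the front of some alternative:
  FIRST(S) = { '(' }

Productions for E:
  E → f ( (: FIRST = { 'f' }
  E → * A: FIRST = { '*' }
Productions for A:
  A → S ( E: FIRST = { '(' }
  A → *: FIRST = { '*' }
S has only one production, so no FIRST/FIRST conflict is possible there.

All alternatives of each non-terminal have pairwise disjoint FIRST sets.

Answer: No FIRST/FIRST conflicts.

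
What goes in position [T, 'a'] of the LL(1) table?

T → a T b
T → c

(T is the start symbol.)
To find M[T, 'a'], we find productions for T where 'a' is in the predict set (PREDICT(N → α) = (FIRST(α) \ {ε}) ∪ (FOLLOW(N) if α ⇒* ε)).

T → a T b: PREDICT = { 'a' }
  'a' is in predict set, so this production goes in M[T, 'a']
T → c: PREDICT = { 'c' }

M[T, 'a'] = T → a T b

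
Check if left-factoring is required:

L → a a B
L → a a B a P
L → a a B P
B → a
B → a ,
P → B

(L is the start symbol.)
Left-factoring is needed when two productions for the same non-terminal
share a common prefix on the right-hand side.

Productions for L:
  L → a a B
  L → a a B a P
  L → a a B P
Productions for B:
  B → a
  B → a ,

Found common prefix 'a a B' in productions for L
Found common prefix 'a' in productions for B

Answer: Yes, L has productions with common prefix 'a a B'; B has productions with common prefix 'a'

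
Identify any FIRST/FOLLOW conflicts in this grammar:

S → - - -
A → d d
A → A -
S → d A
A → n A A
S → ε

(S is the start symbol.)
A FIRST/FOLLOW conflict occurs when a non-terminal N has a nullable alternative N → β (β ⇒* ε) and another alternative N → α with FIRST(α) ∩ FOLLOW(N) ≠ ∅: on such a lookahead the parser cannot decide between expanding α and letting N vanish via β.

Nullable non-terminals: S.

S: nullable alternative(s) S → ε; FOLLOW(S) = { $ }
  S → - - -: FIRST \ {ε} = { '-' } — disjoint from FOLLOW(S)
  S → d A: FIRST \ {ε} = { 'd' } — disjoint from FOLLOW(S)
  S → ε: FIRST \ {ε} = { } — this is the only nullable alternative, skip

A has no nullable alternative, so no FIRST/FOLLOW check is needed there.

No FIRST/FOLLOW conflicts found.

Answer: No FIRST/FOLLOW conflicts.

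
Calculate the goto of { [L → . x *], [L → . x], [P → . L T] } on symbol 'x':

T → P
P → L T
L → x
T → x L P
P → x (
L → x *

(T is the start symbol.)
GOTO(I, 'x') = CLOSURE({ [A → αX.β] : [A → α.Xβ] ∈ I, X = 'x' })

Items with dot before 'x', with the dot advanced:
  [L → . x] → [L → x .]
  [L → . x *] → [L → x . *]
Closure adds nothing (no advanced item has the dot before a non-terminal).

GOTO = { [L → x . *], [L → x .] }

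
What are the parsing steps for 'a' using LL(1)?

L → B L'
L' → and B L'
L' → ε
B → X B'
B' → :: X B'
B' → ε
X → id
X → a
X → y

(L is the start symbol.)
LL(1) parsing maintains a stack (initially the start symbol over $) and the input. At each step: if the stack top is a terminal, match it against the current input token; if it is a non-terminal N, replace it with the RHS of M[N, lookahead] (the unique production whose predict set contains the lookahead).

Stack is shown with the top on the left.

Stack      Input  Action
------------------------
L $        a $    output L → B L'
B L' $     a $    output B → X B'
X B' L' $  a $    output X → a
a B' L' $  a $    match 'a'
B' L' $    $      output B' → ε
L' $       $      output L' → ε
$          $      accept

The string is accepted.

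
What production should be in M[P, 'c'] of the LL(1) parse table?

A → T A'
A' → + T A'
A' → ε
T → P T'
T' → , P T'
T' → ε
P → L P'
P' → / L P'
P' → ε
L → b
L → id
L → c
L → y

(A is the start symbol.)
To find M[P, 'c'], we find productions for P where 'c' is in the predict set (PREDICT(N → α) = (FIRST(α) \ {ε}) ∪ (FOLLOW(N) if α ⇒* ε)).

Relevant sets:
  FIRST(L) = { 'b', 'c', 'id', 'y' }

P → L P': PREDICT = { 'b', 'c', 'id', 'y' }
  'c' is in predict set, so this production goes in M[P, 'c']

M[P, 'c'] = P → L P'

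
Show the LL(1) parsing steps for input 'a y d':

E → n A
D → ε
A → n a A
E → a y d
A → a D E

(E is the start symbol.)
Stack is shown with the top on the left.

Stack    Input    Action
------------------------
E $      a y d $  output E → a y d
a y d $  a y d $  match 'a'
y d $    y d $    match 'y'
d $      d $      match 'd'
$        $        accept

The string is accepted.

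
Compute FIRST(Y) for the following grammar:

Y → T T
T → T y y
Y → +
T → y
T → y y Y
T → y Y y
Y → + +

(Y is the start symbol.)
{ '+', 'y' }

FIRST sets of the other non-terminals involved (by the same procedure, iterated to a fixed point):
  FIRST(T) = { 'y' }

From Y → T T:
  - T is a non-terminal: add FIRST(T) \ {ε} = { 'y' }
    T is not nullable, so stop
From Y → +:
  - '+' is a terminal: add '+' and stop
From Y → + +:
  - '+' is a terminal: add '+' and stop

Collecting: FIRST(Y) = { '+', 'y' }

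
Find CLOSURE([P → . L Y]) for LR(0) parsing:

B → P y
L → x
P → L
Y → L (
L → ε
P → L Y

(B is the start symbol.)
{ [L → . x], [L → .], [P → . L Y] }

Start with: [P → . L Y]
  [P → . L Y] has the dot before L: add [L → . x], [L → .]
No further items can be added.

CLOSURE = { [L → . x], [L → .], [P → . L Y] }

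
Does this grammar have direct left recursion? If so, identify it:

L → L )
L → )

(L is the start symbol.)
Yes, L is left-recursive

Direct left recursion occurs when N → N α for some non-terminal N (the right-hand side begins with the left-hand side itself).

L → L ): LEFT RECURSIVE (starts with L)
L → ): starts with ')'

The grammar has direct left recursion on: L.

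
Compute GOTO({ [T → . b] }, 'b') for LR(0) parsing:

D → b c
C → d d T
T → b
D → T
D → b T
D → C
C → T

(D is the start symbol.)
GOTO(I, 'b') = CLOSURE({ [A → αX.β] : [A → α.Xβ] ∈ I, X = 'b' })

Items with dot before 'b', with the dot advanced:
  [T → . b] → [T → b .]
Closure adds nothing (no advanced item has the dot before a non-terminal).

GOTO = { [T → b .] }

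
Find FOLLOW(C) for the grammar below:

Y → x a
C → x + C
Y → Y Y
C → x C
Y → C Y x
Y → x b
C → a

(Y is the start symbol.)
In C → x + C: C is at the end; this adds FOLLOW(C) to itself — nothing new
In C → x C: C is at the end; this adds FOLLOW(C) to itself — nothing new
In Y → C Y x: C is followed by Y x, add FIRST(Y x) \ {ε} = { 'a', 'x' }

Taking the union: FOLLOW(C) = { 'a', 'x' }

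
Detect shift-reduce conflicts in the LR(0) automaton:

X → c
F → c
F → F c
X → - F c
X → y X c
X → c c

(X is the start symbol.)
Yes — I3: [X → c .] vs [X → c . c]

A shift-reduce conflict occurs when an LR(0) state has both:
  - a complete (reduce) item [A → α .] (dot at the end), and
  - a shift item [B → β . c γ] (dot before a terminal).

Augment with X' → X and build the canonical LR(0) collection (I0 = CLOSURE({[X' → . X]}), then GOTO on every symbol after a dot until no new states appear). It has 11 states:
  I0: { [X → . - F c], [X → . c c], [X → . c], [X → . y X c], [X' → . X] }  — shift
  I1: { [F → . F c], [F → . c], [X → - . F c] }  — shift
  I2: { [X' → X .] }  — accept
  I3: { [X → c . c], [X → c .] }  — shift, reduce
  I4: { [X → . - F c], [X → . c c], [X → . c], [X → . y X c], [X → y . X c] }  — shift
  I5: { [X → y X . c] }  — shift
  I6: { [X → y X c .] }  — reduce
  I7: { [X → c c .] }  — reduce
  I8: { [F → F . c], [X → - F . c] }  — shift
  I9: { [F → c .] }  — reduce
  I10: { [F → F c .], [X → - F c .] }  — 2 reduces

I3 contains reduce item [X → c .] and shift item [X → c . c] — shift-reduce conflict.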